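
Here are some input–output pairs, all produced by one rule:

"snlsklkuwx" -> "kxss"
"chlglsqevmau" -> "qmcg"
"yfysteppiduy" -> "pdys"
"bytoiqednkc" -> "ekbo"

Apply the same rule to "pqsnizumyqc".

In each case the input is transformed by: keep one character in every 3, starting at position 1 (positions 1st, 4th, 7th, ...), then move the last 2 characters to the front (rotate right by 2).
On "pqsnizumyqc": the first step gives "pnuq", and the second then gives "uqpn".

uqpn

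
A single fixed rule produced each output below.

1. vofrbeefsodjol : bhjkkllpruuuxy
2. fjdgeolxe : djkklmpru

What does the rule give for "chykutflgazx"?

What's happening: shift every letter 6 places forward in the alphabet (wrapping around), then sort the characters into alphabetical order.
For "chykutflgazx", step one produces "ineqazlrmgfd"; step two turns that into "adefgilmnqrz".

adefgilmnqrz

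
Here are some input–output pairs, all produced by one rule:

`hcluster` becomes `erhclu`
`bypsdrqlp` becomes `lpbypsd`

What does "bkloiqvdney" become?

eybkloiqv

Rule — move the last 2 characters to the front (rotate right by 2), then delete the last 2 characters.
Starting from "bkloiqvdney": after the first operation, "eybkloiqvdn"; after the second, "eybkloiqv".
(Check on "hcluster": → "erhclust" → "erhclu" ✓)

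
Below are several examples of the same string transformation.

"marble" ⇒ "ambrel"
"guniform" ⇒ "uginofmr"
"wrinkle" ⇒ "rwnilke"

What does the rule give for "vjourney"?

jvuonrye

Rule — swap each adjacent pair of characters (1↔2, 3↔4, ...).
On "vjourney" that produces "jvuonrye".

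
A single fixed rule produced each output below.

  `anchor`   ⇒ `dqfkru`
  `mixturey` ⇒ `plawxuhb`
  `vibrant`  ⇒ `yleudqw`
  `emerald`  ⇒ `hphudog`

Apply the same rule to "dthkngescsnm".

gwknqjhvfvqp

The pattern: shift every letter 3 places forward in the alphabet (wrapping around).
Doing the same to "dthkngescsnm": "gwknqjhvfvqp".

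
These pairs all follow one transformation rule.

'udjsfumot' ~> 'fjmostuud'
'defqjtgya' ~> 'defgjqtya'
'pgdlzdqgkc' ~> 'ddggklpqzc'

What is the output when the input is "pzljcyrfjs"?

fjjlprsyzc

Looking at the pairs, the operation is to sort the characters into alphabetical order, then move the first character to the end.
On "pzljcyrfjs": the first step gives "cfjjlprsyz", and the second then gives "fjjlprsyzc".
(Check on "pgdlzdqgkc": → "cddggklpqz" → "ddggklpqzc" ✓)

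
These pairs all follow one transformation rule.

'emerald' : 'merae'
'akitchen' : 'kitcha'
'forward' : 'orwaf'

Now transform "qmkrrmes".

The transformation: delete the last 2 characters, then move the first character to the end.
On "qmkrrmes": the first step gives "qmkrrm", and the second then gives "mkrrmq".

mkrrmq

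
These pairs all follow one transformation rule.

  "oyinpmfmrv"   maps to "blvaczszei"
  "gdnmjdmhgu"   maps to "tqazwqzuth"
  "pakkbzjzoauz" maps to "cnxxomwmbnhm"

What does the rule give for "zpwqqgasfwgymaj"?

mcjddtnfsjtlznw

Looking at the pairs, the operation is to shift every letter 13 places forward in the alphabet (wrapping around) — i.e. ROT13.
Doing the same to "zpwqqgasfwgymaj": "mcjddtnfsjtlznw".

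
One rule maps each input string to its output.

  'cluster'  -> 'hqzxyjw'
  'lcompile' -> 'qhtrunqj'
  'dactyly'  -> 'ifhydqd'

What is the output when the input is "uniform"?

Rule — shift every letter 5 places forward in the alphabet (wrapping around).
"uniform" → "zsnktwr".

zsnktwr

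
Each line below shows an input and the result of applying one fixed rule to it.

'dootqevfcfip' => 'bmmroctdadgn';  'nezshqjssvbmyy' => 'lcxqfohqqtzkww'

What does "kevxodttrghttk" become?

ictvmbrrpefrri

In each case the input is transformed by: shift every letter 2 places backward in the alphabet (wrapping around).
Applying that to "kevxodttrghttk" gives "ictvmbrrpefrri".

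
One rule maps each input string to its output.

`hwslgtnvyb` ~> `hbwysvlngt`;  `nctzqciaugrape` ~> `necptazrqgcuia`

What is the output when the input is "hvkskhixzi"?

The rule is to take characters alternately from the front and the back (1st, last, 2nd, 2nd-last, ...).
Applying that to "hvkskhixzi" gives "hivzkxsikh".

hivzkxsikh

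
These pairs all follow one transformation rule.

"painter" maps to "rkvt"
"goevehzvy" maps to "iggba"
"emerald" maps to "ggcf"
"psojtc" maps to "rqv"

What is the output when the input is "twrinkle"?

Each output is the input with this applied: keep every other character starting from the first (positions 1st, 3rd, 5th, ...), then shift every letter 2 places forward in the alphabet (wrapping around).
For "twrinkle", step one produces "trnl"; step two turns that into "vtpn".

vtpn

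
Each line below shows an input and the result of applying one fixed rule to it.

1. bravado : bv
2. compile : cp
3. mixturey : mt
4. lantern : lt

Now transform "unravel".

ua

The pattern: move the last 2 characters to the front (rotate right by 2), then keep one character in every 3, starting at position 3 (positions 3rd, 6th, 9th, ...).
Applying both steps to "unravel": "elunrav", then "ua".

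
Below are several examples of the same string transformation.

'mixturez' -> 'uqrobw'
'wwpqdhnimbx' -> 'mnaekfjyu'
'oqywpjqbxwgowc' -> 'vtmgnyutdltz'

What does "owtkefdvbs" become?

qhbcasyp

Rule — delete the first 2 characters, then shift every letter 3 places backward in the alphabet (wrapping around).
On "owtkefdvbs" that produces "qhbcasyp".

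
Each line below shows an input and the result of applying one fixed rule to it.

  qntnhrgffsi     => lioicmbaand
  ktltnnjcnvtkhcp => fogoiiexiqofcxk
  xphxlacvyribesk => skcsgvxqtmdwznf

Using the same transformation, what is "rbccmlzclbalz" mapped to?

mwxxhguxgwvgu

The pattern: shift every letter 5 places backward in the alphabet (wrapping around).
For "rbccmlzclbalz" the result is "mwxxhguxgwvgu".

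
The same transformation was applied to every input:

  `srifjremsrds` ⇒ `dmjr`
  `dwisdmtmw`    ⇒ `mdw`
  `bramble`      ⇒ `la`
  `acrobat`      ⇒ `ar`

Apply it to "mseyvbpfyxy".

The transformation: reverse the string, then keep one character in every 3, starting at position 2 (positions 2nd, 5th, 8th, ...).
Starting from "mseyvbpfyxy": after the first operation, "yxyfpbvyesm"; after the second, "xpym".

xpym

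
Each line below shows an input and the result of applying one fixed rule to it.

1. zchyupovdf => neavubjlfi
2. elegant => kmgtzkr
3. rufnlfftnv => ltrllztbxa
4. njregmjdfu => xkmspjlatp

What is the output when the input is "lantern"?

In each case the input is transformed by: move the first 2 characters to the end (rotate left by 2), then shift every letter 6 places forward in the alphabet (wrapping around).
Applying that to "lantern" gives "tzkxtrg".

tzkxtrg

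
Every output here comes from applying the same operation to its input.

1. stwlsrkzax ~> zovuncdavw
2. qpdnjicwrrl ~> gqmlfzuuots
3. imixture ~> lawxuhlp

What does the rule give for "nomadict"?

In each case the input is transformed by: shift every letter 3 places forward in the alphabet (wrapping around), then move the first 2 characters to the end (rotate left by 2).
Working it through for "nomadict": intermediate "qrpdglfw", final "pdglfwqr".

pdglfwqr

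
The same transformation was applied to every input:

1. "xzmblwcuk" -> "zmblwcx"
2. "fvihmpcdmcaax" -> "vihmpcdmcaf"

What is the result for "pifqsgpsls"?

ifqsgpsp

Each output is the input with this applied: delete the last 2 characters, then move the first character to the end.
"pifqsgpsls" → "pifqsgps" → "ifqsgpsp".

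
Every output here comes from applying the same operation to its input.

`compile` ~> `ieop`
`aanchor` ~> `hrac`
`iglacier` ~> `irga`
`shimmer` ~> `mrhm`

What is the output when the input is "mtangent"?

What's happening: move the last 3 characters to the front (rotate right by 3), then keep every other character starting from the first (positions 1st, 3rd, 5th, ...).
"mtangent" → "ettn".
(Check on "iglacier": → "ieriglac" → "irga" ✓)

ettn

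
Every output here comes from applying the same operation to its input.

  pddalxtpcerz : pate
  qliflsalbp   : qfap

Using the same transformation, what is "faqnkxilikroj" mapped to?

fnikj

The rule is to keep one character in every 3, starting at position 1 (positions 1st, 4th, 7th, ...).
Applying that to "faqnkxilikroj" gives "fnikj".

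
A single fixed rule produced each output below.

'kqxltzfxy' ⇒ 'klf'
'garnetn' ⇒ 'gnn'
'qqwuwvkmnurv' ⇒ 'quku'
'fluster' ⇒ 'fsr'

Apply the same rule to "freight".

Looking at the pairs, the operation is to keep one character in every 3, starting at position 1 (positions 1st, 4th, 7th, ...).
Doing the same to "freight": "fit".

fit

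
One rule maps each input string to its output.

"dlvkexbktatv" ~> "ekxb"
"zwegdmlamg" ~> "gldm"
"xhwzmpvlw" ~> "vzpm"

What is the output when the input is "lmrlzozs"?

The rule is to take characters alternately from the front and the back (1st, last, 2nd, 2nd-last, ...), then keep only the last 4 characters.
Working it through for "lmrlzozs": intermediate "lsmzrolz", final "rolz".

rolz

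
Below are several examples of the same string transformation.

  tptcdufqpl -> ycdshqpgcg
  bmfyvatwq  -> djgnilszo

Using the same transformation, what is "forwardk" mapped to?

The transformation: reverse the string, then shift every letter 13 places forward in the alphabet (wrapping around) — i.e. ROT13.
Starting from "forwardk": after the first operation, "kdrawrof"; after the second, "xqenjebs".

xqenjebs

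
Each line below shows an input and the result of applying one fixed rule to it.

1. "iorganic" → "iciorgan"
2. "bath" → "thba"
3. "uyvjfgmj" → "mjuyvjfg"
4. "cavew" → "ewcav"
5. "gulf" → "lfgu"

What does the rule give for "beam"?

ambe

Rule — move the last 2 characters to the front (rotate right by 2).
So "beam" becomes "ambe".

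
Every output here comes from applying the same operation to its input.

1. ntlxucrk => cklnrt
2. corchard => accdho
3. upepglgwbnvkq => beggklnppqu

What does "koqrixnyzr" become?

What's happening: sort the characters into alphabetical order, then delete the last 2 characters.
Applying both steps to "koqrixnyzr": "iknoqrrxyz", then "iknoqrrx".

iknoqrrx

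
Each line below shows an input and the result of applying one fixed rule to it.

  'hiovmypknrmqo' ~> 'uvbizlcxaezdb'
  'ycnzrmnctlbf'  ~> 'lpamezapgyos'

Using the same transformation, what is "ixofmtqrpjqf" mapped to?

vkbszgdecwds

What's happening: shift every letter 13 places forward in the alphabet (wrapping around) — i.e. ROT13.
Doing the same to "ixofmtqrpjqf": "vkbszgdecwds".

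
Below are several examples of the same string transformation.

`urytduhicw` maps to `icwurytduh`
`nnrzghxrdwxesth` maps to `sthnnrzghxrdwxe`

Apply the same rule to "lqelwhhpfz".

Looking at the pairs, the operation is to move the last 3 characters to the front (rotate right by 3).
On "lqelwhhpfz" that produces "pfzlqelwhh".

pfzlqelwhh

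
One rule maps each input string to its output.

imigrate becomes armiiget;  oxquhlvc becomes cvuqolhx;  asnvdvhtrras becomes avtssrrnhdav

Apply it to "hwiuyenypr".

Each output is the input with this applied: sort the characters into reverse alphabetical order, then swap the first and last characters.
For "hwiuyenypr", step one produces "yywurpnihe"; step two turns that into "eywurpnihy".

eywurpnihy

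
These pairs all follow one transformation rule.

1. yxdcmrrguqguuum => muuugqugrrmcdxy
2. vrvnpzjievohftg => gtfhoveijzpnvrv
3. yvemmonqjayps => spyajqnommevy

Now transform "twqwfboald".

dlaobfwqwt

The transformation: reverse the string.
Applying that to "twqwfboald" gives "dlaobfwqwt".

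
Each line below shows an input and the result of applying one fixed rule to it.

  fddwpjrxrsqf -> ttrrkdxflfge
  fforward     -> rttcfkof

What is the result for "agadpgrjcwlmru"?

Looking at the pairs, the operation is to shift every letter 12 places backward in the alphabet (wrapping around), then move the last character to the front.
On "agadpgrjcwlmru": the first step gives "ouordufxqkzafi", and the second then gives "iouordufxqkzaf".
(Check on "fddwpjrxrsqf": → "trrkdxflfget" → "ttrrkdxflfge" ✓)

iouordufxqkzaf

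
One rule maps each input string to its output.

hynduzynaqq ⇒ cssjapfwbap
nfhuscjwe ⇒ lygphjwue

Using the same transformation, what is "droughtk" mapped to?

jvmftqwi

What's happening: shift every letter 2 places forward in the alphabet (wrapping around), then move the last 3 characters to the front (rotate right by 3).
"droughtk" → "ftqwijvm" → "jvmftqwi".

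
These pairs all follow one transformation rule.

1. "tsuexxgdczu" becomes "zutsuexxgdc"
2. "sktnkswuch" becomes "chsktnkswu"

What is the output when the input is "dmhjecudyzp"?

What's happening: move the last 2 characters to the front (rotate right by 2).
So "dmhjecudyzp" becomes "zpdmhjecudy".

zpdmhjecudy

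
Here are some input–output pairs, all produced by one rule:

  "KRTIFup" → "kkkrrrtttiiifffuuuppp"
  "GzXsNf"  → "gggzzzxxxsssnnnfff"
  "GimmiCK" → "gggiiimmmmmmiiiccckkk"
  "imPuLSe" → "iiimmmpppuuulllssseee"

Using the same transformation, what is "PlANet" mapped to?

ppplllaaannneeettt

The rule is to repeat every character 3 times, then convert every letter to lowercase.
Applying both steps to "PlANet": "PPPlllAAANNNeeettt", then "ppplllaaannneeettt".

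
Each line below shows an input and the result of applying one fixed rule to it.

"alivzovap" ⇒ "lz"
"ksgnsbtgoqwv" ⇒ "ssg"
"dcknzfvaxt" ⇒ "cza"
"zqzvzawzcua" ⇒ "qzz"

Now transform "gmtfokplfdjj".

What's happening: delete the last 2 characters, then keep one character in every 3, starting at position 2 (positions 2nd, 5th, 8th, ...).
Working it through for "gmtfokplfdjj": intermediate "gmtfokplfd", final "mol".

mol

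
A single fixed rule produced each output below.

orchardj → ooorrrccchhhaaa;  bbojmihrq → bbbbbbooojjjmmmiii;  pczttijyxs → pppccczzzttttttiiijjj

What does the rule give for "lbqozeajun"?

lllbbbqqqooozzzeeeaaa

The pattern: delete the last 3 characters, then repeat every character 3 times.
Doing the same to "lbqozeajun": "lllbbbqqqooozzzeeeaaa".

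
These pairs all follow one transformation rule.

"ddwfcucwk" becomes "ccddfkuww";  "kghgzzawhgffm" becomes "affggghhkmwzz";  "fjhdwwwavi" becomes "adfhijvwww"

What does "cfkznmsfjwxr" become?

The pattern: sort the characters into alphabetical order.
Applying that to "cfkznmsfjwxr" gives "cffjkmnrswxz".

cffjkmnrswxz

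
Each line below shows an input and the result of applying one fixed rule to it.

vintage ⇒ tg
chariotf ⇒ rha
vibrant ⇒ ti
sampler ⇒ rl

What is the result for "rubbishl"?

Looking at the pairs, the operation is to sort the characters into reverse alphabetical order, then keep one character in every 3, starting at position 2 (positions 2nd, 5th, 8th, ...).
Working it through for "rubbishl": intermediate "usrlihbb", final "sib".

sib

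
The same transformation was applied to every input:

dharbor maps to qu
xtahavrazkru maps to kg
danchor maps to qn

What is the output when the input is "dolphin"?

What's happening: shift every letter 13 places forward in the alphabet (wrapping around) — i.e. ROT13, then keep only the first 2 characters.
So "dolphin" becomes "qb".

qb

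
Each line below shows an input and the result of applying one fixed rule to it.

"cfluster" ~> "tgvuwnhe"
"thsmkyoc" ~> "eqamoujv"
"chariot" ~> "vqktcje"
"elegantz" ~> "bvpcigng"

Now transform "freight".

In each case the input is transformed by: reverse the string, then shift every letter 2 places forward in the alphabet (wrapping around).
Working it through for "freight": intermediate "thgierf", final "vjikgth".

vjikgth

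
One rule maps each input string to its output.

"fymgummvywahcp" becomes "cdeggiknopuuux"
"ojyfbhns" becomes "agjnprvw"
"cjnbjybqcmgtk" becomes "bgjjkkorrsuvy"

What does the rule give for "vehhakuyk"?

What's happening: shift every letter 8 places forward in the alphabet (wrapping around), then sort the characters into alphabetical order.
For "vehhakuyk", step one produces "dmppiscgs"; step two turns that into "cdgimppss".

cdgimppss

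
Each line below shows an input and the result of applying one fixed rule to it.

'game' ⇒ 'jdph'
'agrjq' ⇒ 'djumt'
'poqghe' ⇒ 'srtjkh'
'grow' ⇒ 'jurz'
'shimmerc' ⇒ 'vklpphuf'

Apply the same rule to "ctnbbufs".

Rule — shift every letter 3 places forward in the alphabet (wrapping around).
So "ctnbbufs" becomes "fwqeexiv".

fwqeexiv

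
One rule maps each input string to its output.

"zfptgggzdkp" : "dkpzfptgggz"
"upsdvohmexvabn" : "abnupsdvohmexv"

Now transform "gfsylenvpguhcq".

The transformation: move the last 3 characters to the front (rotate right by 3).
On "gfsylenvpguhcq" that produces "hcqgfsylenvpgu".

hcqgfsylenvpgu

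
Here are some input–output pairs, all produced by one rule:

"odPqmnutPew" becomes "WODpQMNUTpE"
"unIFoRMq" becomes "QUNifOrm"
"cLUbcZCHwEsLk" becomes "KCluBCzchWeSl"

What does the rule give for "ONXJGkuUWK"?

The pattern: flip the case of every letter, then move the last character to the front.
For "ONXJGkuUWK", step one produces "onxjgKUuwk"; step two turns that into "konxjgKUuw".

konxjgKUuw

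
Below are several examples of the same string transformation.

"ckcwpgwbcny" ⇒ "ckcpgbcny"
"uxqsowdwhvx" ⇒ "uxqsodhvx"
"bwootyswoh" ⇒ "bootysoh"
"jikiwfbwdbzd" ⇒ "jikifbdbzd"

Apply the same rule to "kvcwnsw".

Looking at the pairs, the operation is to remove every "w".
Doing the same to "kvcwnsw": "kvcns".

kvcns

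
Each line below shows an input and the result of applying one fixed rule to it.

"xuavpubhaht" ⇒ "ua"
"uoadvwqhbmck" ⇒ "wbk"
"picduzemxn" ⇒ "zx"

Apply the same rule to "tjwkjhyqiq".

hi

Looking at the pairs, the operation is to delete the first 3 characters, then keep one character in every 3, starting at position 3 (positions 3rd, 6th, 9th, ...).
"tjwkjhyqiq" → "kjhyqiq" → "hi".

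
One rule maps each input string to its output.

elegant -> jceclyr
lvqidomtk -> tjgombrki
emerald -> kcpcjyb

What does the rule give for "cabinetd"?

yagzclbr

Rule — shift every letter 2 places backward in the alphabet (wrapping around), then swap each adjacent pair of characters (1↔2, 3↔4, ...).
"cabinetd" → "ayzglcrb" → "yagzclbr".
(Check on "emerald": → "ckcpyjb" → "kcpcjyb" ✓)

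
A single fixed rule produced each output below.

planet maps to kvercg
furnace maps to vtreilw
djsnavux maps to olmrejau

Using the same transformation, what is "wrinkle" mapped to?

vcbezin

Rule — reverse the string, then shift every letter 9 places backward in the alphabet (wrapping around).
Doing the same to "wrinkle": "vcbezin".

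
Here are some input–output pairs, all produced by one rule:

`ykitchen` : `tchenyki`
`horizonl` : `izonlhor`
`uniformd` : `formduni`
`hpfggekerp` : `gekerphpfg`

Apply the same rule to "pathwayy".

hwayypat

The transformation: move the last character to the front, then swap the front and back halves of the string.
For "pathwayy", step one produces "ypathway"; step two turns that into "hwayypat".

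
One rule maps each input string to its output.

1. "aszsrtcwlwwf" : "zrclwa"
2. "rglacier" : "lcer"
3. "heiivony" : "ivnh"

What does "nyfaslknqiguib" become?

In each case the input is transformed by: keep every other character starting from the first (positions 1st, 3rd, 5th, ...), then move the first character to the end.
For "nyfaslknqiguib" the result is "fskqgin".

fskqgin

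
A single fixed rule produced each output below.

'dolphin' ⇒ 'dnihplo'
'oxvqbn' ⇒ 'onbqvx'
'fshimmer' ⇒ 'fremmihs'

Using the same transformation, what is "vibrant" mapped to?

The pattern: move the first character to the end, then reverse the string.
Starting from "vibrant": after the first operation, "ibrantv"; after the second, "vtnarbi".

vtnarbi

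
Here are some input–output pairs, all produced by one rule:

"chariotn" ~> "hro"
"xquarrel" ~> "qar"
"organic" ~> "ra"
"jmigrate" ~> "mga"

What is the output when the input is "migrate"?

ir

Each output is the input with this applied: delete the last 2 characters, then keep every other character starting from the second (positions 2nd, 4th, 6th, ...).
On "migrate": the first step gives "migra", and the second then gives "ir".
(Check on "xquarrel": → "xquarr" → "qar" ✓)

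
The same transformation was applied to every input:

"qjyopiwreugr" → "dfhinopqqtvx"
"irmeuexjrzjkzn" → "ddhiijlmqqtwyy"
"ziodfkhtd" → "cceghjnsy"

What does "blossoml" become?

akklnnrr

Looking at the pairs, the operation is to sort the characters into alphabetical order, then shift every letter 1 place backward in the alphabet (wrapping around).
Applying both steps to "blossoml": "bllmooss", then "akklnnrr".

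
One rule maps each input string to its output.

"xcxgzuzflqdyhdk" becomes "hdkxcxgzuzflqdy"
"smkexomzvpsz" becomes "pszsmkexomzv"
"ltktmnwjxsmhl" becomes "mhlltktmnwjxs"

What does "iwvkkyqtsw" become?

Looking at the pairs, the operation is to move the last 3 characters to the front (rotate right by 3).
On "iwvkkyqtsw" that produces "tswiwvkkyq".

tswiwvkkyq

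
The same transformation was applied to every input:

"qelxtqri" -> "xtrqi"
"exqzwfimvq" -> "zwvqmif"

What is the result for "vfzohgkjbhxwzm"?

The rule is to delete the first 3 characters, then sort the characters into reverse alphabetical order.
On "vfzohgkjbhxwzm": the first step gives "ohgkjbhxwzm", and the second then gives "zxwomkjhhgb".

zxwomkjhhgb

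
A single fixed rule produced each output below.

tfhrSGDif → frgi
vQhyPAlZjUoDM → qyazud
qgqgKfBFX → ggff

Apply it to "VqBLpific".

qlii

The pattern: keep every other character starting from the second (positions 2nd, 4th, 6th, ...), then convert every letter to lowercase.
Starting from "VqBLpific": after the first operation, "qLii"; after the second, "qlii".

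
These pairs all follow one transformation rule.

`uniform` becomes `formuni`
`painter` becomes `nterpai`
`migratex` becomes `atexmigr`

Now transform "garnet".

What's happening: move the last character to the front, then move the last 3 characters to the front (rotate right by 3).
Working it through for "garnet": intermediate "tgarne", final "rnetga".

rnetga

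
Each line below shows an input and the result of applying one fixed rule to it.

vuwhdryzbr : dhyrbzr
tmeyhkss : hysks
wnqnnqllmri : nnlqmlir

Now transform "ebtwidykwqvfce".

iwydwkvqcfe

In each case the input is transformed by: delete the first 3 characters, then swap each adjacent pair of characters (1↔2, 3↔4, ...).
"ebtwidykwqvfce" → "widykwqvfce" → "iwydwkvqcfe".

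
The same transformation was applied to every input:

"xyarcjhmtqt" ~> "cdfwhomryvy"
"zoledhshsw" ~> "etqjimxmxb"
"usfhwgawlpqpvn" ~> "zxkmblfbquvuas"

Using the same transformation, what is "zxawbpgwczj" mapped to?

What's happening: shift every letter 5 places forward in the alphabet (wrapping around).
Applying that to "zxawbpgwczj" gives "ecfbgulbheo".

ecfbgulbheo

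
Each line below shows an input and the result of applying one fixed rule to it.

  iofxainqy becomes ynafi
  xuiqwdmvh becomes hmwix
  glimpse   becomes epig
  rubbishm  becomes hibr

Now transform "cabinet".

tnbc

The rule is to keep every other character starting from the first (positions 1st, 3rd, 5th, ...), then reverse the string.
For "cabinet", step one produces "cbnt"; step two turns that into "tnbc".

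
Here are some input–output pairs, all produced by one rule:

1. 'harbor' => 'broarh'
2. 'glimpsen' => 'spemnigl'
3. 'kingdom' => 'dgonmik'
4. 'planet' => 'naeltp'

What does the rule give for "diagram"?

Each output is the input with this applied: move the last 3 characters to the front (rotate right by 3), then take characters alternately from the front and the back (1st, last, 2nd, 2nd-last, ...).
Working it through for "diagram": intermediate "ramdiag", final "rgaamid".

rgaamid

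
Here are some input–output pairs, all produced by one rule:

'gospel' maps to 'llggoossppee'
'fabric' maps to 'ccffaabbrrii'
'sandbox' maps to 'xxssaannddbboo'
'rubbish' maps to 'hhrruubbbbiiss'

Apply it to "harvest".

Rule — move the last character to the front, then double every character.
Working it through for "harvest": intermediate "tharves", final "tthhaarrvveess".
(Check on "sandbox": → "xsandbo" → "xxssaannddbboo" ✓)

tthhaarrvveess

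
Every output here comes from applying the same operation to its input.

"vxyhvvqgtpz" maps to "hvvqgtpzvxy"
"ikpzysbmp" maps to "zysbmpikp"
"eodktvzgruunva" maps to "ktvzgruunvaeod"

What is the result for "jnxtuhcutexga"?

tuhcutexgajnx

The pattern: move the first 3 characters to the end (rotate left by 3).
"jnxtuhcutexga" → "tuhcutexgajnx".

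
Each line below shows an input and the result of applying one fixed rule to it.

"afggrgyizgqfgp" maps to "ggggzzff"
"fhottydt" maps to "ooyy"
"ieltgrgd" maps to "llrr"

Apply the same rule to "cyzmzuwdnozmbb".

The rule is to keep one character in every 3, starting at position 3 (positions 3rd, 6th, 9th, ...), then double every character.
On "cyzmzuwdnozmbb": the first step gives "zunm", and the second then gives "zzuunnmm".

zzuunnmm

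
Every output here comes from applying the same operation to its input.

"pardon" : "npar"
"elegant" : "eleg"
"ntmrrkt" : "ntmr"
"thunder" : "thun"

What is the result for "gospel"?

The rule is to move the last 3 characters to the front (rotate right by 3), then keep only the last 4 characters.
On "gospel": the first step gives "pelgos", and the second then gives "lgos".

lgos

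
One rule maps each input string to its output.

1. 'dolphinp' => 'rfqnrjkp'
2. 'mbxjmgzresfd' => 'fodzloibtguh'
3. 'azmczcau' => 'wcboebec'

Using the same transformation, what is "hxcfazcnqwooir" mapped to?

Rule — move the last character to the front, then shift every letter 2 places forward in the alphabet (wrapping around).
For "hxcfazcnqwooir" the result is "tjzehcbepsyqqk".
(Check on "mbxjmgzresfd": → "dmbxjmgzresf" → "fodzloibtguh" ✓)

tjzehcbepsyqqk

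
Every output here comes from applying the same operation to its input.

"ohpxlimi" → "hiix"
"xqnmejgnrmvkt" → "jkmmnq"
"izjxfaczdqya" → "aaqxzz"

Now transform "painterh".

The pattern: keep every other character starting from the second (positions 2nd, 4th, 6th, ...), then sort the characters into alphabetical order.
Starting from "painterh": after the first operation, "aneh"; after the second, "aehn".

aehn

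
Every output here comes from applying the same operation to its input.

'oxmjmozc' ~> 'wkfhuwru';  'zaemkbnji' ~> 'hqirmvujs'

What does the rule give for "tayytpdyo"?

bwigglgxb

What's happening: shift every letter 8 places forward in the alphabet (wrapping around), then take characters alternately from the front and the back (1st, last, 2nd, 2nd-last, ...).
On "tayytpdyo" that produces "bwigglgxb".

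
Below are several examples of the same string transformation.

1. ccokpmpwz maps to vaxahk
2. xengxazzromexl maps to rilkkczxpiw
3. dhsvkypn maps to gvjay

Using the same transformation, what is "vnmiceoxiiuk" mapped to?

In each case the input is transformed by: delete the first 3 characters, then shift every letter 11 places forward in the alphabet (wrapping around).
Applying both steps to "vnmiceoxiiuk": "iceoxiiuk", then "tnpzittfv".

tnpzittfv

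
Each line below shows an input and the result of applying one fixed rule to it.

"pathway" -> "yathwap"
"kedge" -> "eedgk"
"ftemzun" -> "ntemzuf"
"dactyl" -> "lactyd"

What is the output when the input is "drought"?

troughd

Each output is the input with this applied: swap the first and last characters.
So "drought" becomes "troughd".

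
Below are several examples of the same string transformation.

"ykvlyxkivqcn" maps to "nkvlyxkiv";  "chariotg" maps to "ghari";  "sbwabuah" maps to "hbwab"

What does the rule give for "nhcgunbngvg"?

The rule is to swap the first and last characters, then delete the last 3 characters.
Applying both steps to "nhcgunbngvg": "ghcgunbngvn", then "ghcgunbn".

ghcgunbn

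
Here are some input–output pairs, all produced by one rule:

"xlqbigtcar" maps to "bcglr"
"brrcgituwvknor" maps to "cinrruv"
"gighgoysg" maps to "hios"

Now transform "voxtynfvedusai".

dinostv

The rule is to keep every other character starting from the second (positions 2nd, 4th, 6th, ...), then sort the characters into alphabetical order.
Applying both steps to "voxtynfvedusai": "otnvdsi", then "dinostv".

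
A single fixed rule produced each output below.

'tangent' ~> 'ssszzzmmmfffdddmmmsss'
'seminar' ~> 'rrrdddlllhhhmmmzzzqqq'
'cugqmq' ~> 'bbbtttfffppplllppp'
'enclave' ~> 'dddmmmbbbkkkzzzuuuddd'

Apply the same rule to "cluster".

Each output is the input with this applied: repeat every character 3 times, then shift every letter 1 place backward in the alphabet (wrapping around).
Working it through for "cluster": intermediate "cccllluuusssttteeerrr", final "bbbkkktttrrrsssdddqqq".

bbbkkktttrrrsssdddqqq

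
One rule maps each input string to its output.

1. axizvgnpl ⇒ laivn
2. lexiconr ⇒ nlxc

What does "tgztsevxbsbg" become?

Rule — keep every other character starting from the first (positions 1st, 3rd, 5th, ...), then move the last character to the front.
For "tgztsevxbsbg", step one produces "tzsvbb"; step two turns that into "btzsvb".

btzsvb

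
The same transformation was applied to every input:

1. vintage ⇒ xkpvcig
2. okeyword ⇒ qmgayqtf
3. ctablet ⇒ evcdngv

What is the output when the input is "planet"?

rncpgv

The pattern: shift every letter 2 places forward in the alphabet (wrapping around).
So "planet" becomes "rncpgv".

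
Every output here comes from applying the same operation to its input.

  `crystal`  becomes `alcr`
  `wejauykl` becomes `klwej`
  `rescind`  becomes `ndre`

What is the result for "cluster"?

Rule — move the last 2 characters to the front (rotate right by 2), then delete the last 3 characters.
For "cluster", step one produces "erclust"; step two turns that into "ercl".

ercl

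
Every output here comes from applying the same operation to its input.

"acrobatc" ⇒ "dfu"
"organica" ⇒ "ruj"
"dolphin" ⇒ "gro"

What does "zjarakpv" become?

cmd

The transformation: shift every letter 3 places forward in the alphabet (wrapping around), then keep only the first 3 characters.
Working it through for "zjarakpv": intermediate "cmdudnsy", final "cmd".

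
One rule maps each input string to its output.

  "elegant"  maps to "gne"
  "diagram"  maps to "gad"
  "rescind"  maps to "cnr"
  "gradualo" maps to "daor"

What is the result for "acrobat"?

oaa

The pattern: move the first 2 characters to the end (rotate left by 2), then keep every other character starting from the second (positions 2nd, 4th, 6th, ...).
Applying both steps to "acrobat": "robatac", then "oaa".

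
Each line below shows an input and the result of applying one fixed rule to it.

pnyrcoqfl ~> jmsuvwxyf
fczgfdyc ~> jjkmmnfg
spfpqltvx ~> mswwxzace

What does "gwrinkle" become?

What's happening: sort the characters into alphabetical order, then shift every letter 7 places forward in the alphabet (wrapping around).
For "gwrinkle", step one produces "egiklnrw"; step two turns that into "lnprsuyd".

lnprsuyd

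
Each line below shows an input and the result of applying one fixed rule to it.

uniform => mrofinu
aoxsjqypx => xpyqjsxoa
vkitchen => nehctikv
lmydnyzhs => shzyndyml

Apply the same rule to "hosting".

What's happening: reverse the string.
So "hosting" becomes "gnitsoh".

gnitsoh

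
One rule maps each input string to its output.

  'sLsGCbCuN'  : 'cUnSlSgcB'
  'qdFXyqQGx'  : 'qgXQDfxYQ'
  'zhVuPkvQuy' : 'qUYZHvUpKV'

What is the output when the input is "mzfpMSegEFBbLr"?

BlRMZFPmsEGefb

The pattern: move the last 3 characters to the front (rotate right by 3), then flip the case of every letter.
Working it through for "mzfpMSegEFBbLr": intermediate "bLrmzfpMSegEFB", final "BlRMZFPmsEGefb".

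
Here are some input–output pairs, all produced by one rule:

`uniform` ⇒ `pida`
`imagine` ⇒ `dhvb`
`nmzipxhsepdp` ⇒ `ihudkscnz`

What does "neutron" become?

The rule is to delete the last 3 characters, then shift every letter 5 places backward in the alphabet (wrapping around).
Applying both steps to "neutron": "neut", then "izpo".

izpo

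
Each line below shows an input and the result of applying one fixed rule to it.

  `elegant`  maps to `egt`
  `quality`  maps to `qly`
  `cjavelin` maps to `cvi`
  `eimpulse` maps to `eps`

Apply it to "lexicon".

The pattern: keep one character in every 3, starting at position 1 (positions 1st, 4th, 7th, ...).
"lexicon" → "lin".

lin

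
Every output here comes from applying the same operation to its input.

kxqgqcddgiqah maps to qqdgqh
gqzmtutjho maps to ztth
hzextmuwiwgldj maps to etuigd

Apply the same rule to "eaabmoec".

Rule — delete the first 2 characters, then keep every other character starting from the first (positions 1st, 3rd, 5th, ...).
For "eaabmoec", step one produces "abmoec"; step two turns that into "ame".

ame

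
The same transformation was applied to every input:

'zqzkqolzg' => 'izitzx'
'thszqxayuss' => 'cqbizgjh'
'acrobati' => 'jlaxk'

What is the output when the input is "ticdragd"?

The transformation: delete the last 3 characters, then shift every letter 9 places forward in the alphabet (wrapping around).
Applying both steps to "ticdragd": "ticdr", then "crlma".

crlma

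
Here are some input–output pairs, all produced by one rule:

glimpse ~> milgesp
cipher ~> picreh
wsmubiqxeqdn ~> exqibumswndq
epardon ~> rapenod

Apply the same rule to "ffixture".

txifferu

The rule is to move the last 3 characters to the front (rotate right by 3), then reverse the string.
Working it through for "ffixture": intermediate "ureffixt", final "txifferu".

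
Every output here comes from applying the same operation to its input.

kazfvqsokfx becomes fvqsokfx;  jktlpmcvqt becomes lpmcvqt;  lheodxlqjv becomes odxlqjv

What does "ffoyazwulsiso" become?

What's happening: delete the first 3 characters.
Applying that to "ffoyazwulsiso" gives "yazwulsiso".

yazwulsiso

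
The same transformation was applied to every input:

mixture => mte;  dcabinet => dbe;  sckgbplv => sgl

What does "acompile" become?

What's happening: keep one character in every 3, starting at position 1 (positions 1st, 4th, 7th, ...).
For "acompile" the result is "aml".

aml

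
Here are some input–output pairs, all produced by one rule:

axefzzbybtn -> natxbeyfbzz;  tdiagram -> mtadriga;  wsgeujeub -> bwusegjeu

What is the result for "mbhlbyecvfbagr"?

rmgbahblfbvyce

Each output is the input with this applied: reverse the string, then take characters alternately from the front and the back (1st, last, 2nd, 2nd-last, ...).
Working it through for "mbhlbyecvfbagr": intermediate "rgabfvceyblhbm", final "rmgbahblfbvyce".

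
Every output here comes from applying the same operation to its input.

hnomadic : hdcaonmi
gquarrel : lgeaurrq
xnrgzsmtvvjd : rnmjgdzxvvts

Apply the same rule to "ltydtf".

Each output is the input with this applied: sort the characters into reverse alphabetical order, then swap the front and back halves of the string.
"ltydtf" → "lfdytt".
(Check on "xnrgzsmtvvjd": → "zxvvtsrnmjgd" → "rnmjgdzxvvts" ✓)

lfdytt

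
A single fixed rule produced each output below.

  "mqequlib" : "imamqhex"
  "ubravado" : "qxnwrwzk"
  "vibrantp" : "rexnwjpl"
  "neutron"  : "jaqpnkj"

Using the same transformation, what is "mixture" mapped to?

What's happening: shift every letter 4 places backward in the alphabet (wrapping around).
For "mixture" the result is "ietpqna".

ietpqna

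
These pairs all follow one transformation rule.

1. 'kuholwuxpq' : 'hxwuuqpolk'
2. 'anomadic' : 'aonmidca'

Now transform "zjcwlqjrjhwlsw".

Looking at the pairs, the operation is to sort the characters into reverse alphabetical order, then move the last character to the front.
Working it through for "zjcwlqjrjhwlsw": intermediate "zwwwsrqlljjjhc", final "czwwwsrqlljjjh".

czwwwsrqlljjjh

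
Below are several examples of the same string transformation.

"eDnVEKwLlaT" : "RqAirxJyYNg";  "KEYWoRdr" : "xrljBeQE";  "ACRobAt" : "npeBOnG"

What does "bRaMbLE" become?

The pattern: flip the case of every letter, then shift every letter 13 places forward in the alphabet (wrapping around) — i.e. ROT13.
On "bRaMbLE": the first step gives "BrAmBle", and the second then gives "OeNzOyr".

OeNzOyr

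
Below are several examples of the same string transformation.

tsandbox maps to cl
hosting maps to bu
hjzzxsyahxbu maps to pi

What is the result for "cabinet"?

What's happening: shift every letter 12 places backward in the alphabet (wrapping around), then keep only the last 2 characters.
Working it through for "cabinet": intermediate "qopwbsh", final "sh".

sh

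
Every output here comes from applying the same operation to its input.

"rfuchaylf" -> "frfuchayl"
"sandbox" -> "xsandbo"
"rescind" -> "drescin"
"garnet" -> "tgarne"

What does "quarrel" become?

The rule is to move the last character to the front.
Applying that to "quarrel" gives "lquarre".

lquarre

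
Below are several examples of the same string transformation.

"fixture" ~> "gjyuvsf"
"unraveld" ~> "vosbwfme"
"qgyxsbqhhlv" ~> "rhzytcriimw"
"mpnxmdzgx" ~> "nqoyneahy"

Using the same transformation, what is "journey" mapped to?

The transformation: shift every letter 1 place forward in the alphabet (wrapping around).
So "journey" becomes "kpvsofz".

kpvsofz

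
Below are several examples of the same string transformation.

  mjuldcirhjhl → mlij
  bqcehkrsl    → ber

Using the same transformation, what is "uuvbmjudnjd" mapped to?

Looking at the pairs, the operation is to keep one character in every 3, starting at position 1 (positions 1st, 4th, 7th, ...).
Doing the same to "uuvbmjudnjd": "ubuj".

ubuj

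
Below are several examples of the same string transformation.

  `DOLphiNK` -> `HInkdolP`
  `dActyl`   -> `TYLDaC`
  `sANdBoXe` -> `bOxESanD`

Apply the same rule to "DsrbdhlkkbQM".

The transformation: swap the front and back halves of the string, then flip the case of every letter.
Working it through for "DsrbdhlkkbQM": intermediate "lkkbQMDsrbdh", final "LKKBqmdSRBDH".

LKKBqmdSRBDH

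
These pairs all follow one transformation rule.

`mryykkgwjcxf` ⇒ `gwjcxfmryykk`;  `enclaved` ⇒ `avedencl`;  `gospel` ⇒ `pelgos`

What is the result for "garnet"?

netgar

Rule — swap the front and back halves of the string.
So "garnet" becomes "netgar".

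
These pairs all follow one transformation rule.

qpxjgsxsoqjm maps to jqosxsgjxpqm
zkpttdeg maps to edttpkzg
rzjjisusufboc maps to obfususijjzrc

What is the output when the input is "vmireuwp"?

wuerimvp

Looking at the pairs, the operation is to reverse the string, then move the first character to the end.
"vmireuwp" → "pwuerimv" → "wuerimvp".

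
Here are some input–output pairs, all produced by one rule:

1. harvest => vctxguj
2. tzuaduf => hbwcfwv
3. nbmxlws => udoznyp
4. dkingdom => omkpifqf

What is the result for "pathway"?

acvjycr

The rule is to swap the first and last characters, then shift every letter 2 places forward in the alphabet (wrapping around).
"pathway" → "yathwap" → "acvjycr".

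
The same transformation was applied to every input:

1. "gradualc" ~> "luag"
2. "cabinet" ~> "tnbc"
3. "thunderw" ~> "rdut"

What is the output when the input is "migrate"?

Rule — keep every other character starting from the first (positions 1st, 3rd, 5th, ...), then reverse the string.
Starting from "migrate": after the first operation, "mgae"; after the second, "eagm".

eagm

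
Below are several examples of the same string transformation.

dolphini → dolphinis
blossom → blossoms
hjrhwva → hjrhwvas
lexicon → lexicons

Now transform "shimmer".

The rule is to append "s".
Doing the same to "shimmer": "shimmers".

shimmers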